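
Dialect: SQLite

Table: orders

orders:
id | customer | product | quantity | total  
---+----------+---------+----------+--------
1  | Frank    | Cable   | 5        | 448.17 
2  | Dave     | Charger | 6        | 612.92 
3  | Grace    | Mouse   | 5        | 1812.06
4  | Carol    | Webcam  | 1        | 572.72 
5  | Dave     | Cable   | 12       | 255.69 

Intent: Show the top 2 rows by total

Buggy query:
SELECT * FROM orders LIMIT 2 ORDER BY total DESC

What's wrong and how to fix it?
Bug: ORDER BY cannot follow LIMIT; LIMIT is the final clause

Fix: Sort with ORDER BY, then apply LIMIT

Corrected query:
SELECT * FROM orders ORDER BY total DESC LIMIT 2

Result:
id | customer | product | quantity | total  
---+----------+---------+----------+--------
3  | Grace    | Mouse   | 5        | 1812.06
2  | Dave     | Charger | 6        | 612.92 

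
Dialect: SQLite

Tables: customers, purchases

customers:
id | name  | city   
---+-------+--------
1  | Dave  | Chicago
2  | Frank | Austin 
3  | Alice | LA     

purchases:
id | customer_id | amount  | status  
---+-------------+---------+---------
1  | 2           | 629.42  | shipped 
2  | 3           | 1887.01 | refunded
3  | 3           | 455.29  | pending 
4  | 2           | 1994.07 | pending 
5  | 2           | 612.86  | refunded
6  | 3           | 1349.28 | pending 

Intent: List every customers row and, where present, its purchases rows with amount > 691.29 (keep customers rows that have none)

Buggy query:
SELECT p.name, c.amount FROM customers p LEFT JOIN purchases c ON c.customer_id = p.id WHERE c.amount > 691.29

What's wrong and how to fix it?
Bug: A WHERE condition on the right-hand table after LEFT JOIN drops unmatched parents

Fix: Move the right-table condition into the ON clause so unmatched parents are kept

Corrected query:
SELECT p.name, c.amount FROM customers p LEFT JOIN purchases c ON c.customer_id = p.id AND c.amount > 691.29

Result:
name  | amount 
------+--------
Dave  | NULL   
Frank | 1994.07
Alice | 1349.28
Alice | 1887.01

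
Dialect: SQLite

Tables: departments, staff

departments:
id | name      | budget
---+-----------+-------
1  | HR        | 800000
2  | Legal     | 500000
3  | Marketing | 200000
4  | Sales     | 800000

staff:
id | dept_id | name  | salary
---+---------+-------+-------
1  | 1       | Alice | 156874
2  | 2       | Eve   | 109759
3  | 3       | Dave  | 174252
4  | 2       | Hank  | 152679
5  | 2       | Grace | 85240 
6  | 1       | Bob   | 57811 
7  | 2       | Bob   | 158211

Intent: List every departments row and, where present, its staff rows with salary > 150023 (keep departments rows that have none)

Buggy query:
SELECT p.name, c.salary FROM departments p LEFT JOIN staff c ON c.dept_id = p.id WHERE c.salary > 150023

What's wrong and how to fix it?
Bug: Filtering c.salary in WHERE discards the NULL rows produced by LEFT JOIN, turning it into an inner join

Fix: Put 'c.salary > 150023' in the JOIN's ON clause instead of WHERE

Corrected query:
SELECT p.name, c.salary FROM departments p LEFT JOIN staff c ON c.dept_id = p.id AND c.salary > 150023

Result:
name      | salary
----------+-------
HR        | 156874
Legal     | 152679
Legal     | 158211
Marketing | 174252
Sales     | NULL  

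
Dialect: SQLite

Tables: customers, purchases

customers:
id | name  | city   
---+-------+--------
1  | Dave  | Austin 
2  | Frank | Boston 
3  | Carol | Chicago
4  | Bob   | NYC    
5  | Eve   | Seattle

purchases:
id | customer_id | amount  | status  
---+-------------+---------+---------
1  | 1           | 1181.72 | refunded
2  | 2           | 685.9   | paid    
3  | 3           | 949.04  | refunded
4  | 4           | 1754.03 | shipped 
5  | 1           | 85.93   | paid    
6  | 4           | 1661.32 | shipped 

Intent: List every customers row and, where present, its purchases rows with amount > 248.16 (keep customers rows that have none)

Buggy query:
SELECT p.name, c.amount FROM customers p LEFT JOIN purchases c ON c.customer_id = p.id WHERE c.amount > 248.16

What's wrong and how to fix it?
Bug: Filtering c.amount in WHERE discards the NULL rows produced by LEFT JOIN, turning it into an inner join

Fix: Put 'c.amount > 248.16' in the JOIN's ON clause instead of WHERE

Corrected query:
SELECT p.name, c.amount FROM customers p LEFT JOIN purchases c ON c.customer_id = p.id AND c.amount > 248.16

Result:
name  | amount 
------+--------
Dave  | 1181.72
Frank | 685.9  
Carol | 949.04 
Bob   | 1661.32
Bob   | 1754.03
Eve   | NULL   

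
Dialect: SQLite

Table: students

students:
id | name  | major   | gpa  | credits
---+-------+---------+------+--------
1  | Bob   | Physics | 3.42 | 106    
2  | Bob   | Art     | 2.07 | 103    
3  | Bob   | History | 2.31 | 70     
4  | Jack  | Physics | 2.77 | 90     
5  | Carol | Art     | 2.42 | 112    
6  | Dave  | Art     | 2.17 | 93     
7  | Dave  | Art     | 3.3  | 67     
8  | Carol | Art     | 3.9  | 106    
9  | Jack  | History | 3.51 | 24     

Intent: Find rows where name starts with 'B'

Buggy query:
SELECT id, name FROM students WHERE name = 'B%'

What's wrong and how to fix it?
Bug: '=' compares the literal string including the % character; pattern matching needs LIKE

Fix: Use LIKE for wildcard pattern matching

Corrected query:
SELECT id, name FROM students WHERE name LIKE 'B%'

Result:
id | name
---+-----
1  | Bob 
2  | Bob 
3  | Bob 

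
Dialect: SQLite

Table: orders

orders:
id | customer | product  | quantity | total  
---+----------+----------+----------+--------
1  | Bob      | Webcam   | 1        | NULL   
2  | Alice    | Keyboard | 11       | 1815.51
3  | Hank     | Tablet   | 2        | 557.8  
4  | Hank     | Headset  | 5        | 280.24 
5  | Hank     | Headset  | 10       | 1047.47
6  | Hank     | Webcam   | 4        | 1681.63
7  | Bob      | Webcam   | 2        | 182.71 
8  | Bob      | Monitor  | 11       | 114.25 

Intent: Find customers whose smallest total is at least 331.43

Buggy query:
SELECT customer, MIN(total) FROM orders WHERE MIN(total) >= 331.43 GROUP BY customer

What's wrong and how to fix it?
Bug: Aggregates like MIN are computed per group after WHERE runs

Fix: Use HAVING for the per-group MIN condition

Corrected query:
SELECT customer, MIN(total) FROM orders GROUP BY customer HAVING MIN(total) >= 331.43

Result:
customer | MIN(total)
---------+-----------
Alice    | 1815.51   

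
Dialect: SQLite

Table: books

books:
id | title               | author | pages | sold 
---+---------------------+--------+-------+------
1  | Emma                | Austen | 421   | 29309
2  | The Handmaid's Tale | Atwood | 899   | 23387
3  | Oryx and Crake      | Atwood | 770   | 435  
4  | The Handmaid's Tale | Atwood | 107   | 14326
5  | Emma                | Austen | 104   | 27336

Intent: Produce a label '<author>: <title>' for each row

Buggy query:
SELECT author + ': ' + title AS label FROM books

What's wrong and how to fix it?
Bug: '+' is numeric addition; on text columns SQLite converts them to 0 instead of concatenating

Fix: Replace + with || to concatenate text

Corrected query:
SELECT author || ': ' || title AS label FROM books

Result:
label                      
---------------------------
Austen: Emma               
Atwood: The Handmaid's Tale
Atwood: Oryx and Crake     
Atwood: The Handmaid's Tale
Austen: Emma               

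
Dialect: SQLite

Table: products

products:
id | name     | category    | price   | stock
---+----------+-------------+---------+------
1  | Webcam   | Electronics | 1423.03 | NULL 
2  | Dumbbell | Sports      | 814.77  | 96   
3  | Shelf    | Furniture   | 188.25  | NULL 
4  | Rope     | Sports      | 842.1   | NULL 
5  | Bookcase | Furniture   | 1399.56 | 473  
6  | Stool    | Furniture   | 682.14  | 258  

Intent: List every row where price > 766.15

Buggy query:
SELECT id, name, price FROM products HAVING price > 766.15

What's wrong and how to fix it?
Bug: HAVING filters the output of aggregation, but this query has no GROUP BY and no aggregate functions, so SQLite rejects it (HAVING clause on a non-aggregate query); the condition here is per row

Fix: Use WHERE for row-level filtering

Corrected query:
SELECT id, name, price FROM products WHERE price > 766.15

Result:
id | name     | price  
---+----------+--------
1  | Webcam   | 1423.03
2  | Dumbbell | 814.77 
4  | Rope     | 842.1  
5  | Bookcase | 1399.56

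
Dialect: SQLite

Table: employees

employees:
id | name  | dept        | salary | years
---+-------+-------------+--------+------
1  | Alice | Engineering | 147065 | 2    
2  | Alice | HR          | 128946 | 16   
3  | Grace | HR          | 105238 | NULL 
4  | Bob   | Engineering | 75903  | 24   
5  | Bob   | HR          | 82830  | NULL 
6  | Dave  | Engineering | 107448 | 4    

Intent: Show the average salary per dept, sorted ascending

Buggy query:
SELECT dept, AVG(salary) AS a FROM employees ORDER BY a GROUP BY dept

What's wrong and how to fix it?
Bug: ORDER BY appears before GROUP BY; SQL clause order requires GROUP BY first

Fix: Move ORDER BY to the end, after GROUP BY

Corrected query:
SELECT dept, AVG(salary) AS a FROM employees GROUP BY dept ORDER BY a

Result:
dept        | a            
------------+--------------
HR          | 105671.333333
Engineering | 110138.666667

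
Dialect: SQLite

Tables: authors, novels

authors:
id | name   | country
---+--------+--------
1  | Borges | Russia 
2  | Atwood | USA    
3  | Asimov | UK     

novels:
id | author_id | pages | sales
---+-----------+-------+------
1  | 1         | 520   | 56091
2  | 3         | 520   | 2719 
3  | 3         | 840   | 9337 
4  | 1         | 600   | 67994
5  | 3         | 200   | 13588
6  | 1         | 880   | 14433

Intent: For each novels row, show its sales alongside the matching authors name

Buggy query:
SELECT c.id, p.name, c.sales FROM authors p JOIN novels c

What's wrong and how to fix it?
Bug: JOIN with no ON clause produces a cartesian product; every novels row pairs with every authors row

Fix: Specify the join condition linking the foreign key to the parent id

Corrected query:
SELECT c.id, p.name, c.sales FROM authors p JOIN novels c ON c.author_id = p.id

Result:
id | name   | sales
---+--------+------
1  | Borges | 56091
2  | Asimov | 2719 
3  | Asimov | 9337 
4  | Borges | 67994
5  | Asimov | 13588
6  | Borges | 14433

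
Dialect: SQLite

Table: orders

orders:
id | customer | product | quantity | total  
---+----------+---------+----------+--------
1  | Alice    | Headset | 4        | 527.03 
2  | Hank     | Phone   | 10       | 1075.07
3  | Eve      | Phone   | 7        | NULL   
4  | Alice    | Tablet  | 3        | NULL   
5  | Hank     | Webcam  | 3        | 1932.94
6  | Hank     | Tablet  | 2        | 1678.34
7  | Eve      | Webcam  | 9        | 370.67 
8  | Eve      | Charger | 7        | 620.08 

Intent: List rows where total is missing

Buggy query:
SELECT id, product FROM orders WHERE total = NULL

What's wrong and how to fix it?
Bug: Comparing to NULL with '=' never matches; NULL = NULL is unknown, not true

Fix: Replace '= NULL' with 'IS NULL'

Corrected query:
SELECT id, product FROM orders WHERE total IS NULL

Result:
id | product
---+--------
3  | Phone  
4  | Tablet 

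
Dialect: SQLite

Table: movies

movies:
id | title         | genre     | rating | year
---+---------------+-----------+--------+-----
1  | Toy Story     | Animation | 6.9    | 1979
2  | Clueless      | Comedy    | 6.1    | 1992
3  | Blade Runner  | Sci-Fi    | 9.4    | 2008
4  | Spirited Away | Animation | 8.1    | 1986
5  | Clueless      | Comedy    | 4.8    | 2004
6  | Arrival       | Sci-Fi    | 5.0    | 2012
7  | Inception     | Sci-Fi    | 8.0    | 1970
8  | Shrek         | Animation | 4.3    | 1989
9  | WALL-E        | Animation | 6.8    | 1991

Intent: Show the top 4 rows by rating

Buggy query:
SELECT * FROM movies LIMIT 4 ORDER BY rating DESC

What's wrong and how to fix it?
Bug: ORDER BY cannot follow LIMIT; LIMIT is the final clause

Fix: Swap the clauses: ORDER BY first, then LIMIT

Corrected query:
SELECT * FROM movies ORDER BY rating DESC LIMIT 4

Result:
id | title         | genre     | rating | year
---+---------------+-----------+--------+-----
3  | Blade Runner  | Sci-Fi    | 9.4    | 2008
4  | Spirited Away | Animation | 8.1    | 1986
7  | Inception     | Sci-Fi    | 8      | 1970
1  | Toy Story     | Animation | 6.9    | 1979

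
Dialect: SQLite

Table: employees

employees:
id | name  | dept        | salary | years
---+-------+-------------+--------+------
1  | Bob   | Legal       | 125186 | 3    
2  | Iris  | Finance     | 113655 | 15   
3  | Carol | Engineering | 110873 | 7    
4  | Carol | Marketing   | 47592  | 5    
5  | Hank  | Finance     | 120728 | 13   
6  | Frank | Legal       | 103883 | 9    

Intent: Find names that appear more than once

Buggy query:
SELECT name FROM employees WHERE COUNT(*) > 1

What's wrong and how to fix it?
Bug: COUNT(*) is an aggregate and cannot be used in WHERE

Fix: GROUP BY name, then filter groups with HAVING COUNT(*) > 1

Corrected query:
SELECT name FROM employees GROUP BY name HAVING COUNT(*) > 1

Result:
name 
-----
Carol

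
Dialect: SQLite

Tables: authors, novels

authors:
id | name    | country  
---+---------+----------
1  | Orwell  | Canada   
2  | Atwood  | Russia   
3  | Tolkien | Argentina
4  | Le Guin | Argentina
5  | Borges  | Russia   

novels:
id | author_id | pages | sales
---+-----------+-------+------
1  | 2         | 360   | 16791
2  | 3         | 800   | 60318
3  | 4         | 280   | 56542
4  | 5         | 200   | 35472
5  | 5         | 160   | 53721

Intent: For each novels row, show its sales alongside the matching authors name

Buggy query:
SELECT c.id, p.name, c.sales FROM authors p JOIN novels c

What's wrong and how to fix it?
Bug: JOIN with no ON clause produces a cartesian product; every novels row pairs with every authors row

Fix: Add ON c.author_id = p.id to the JOIN

Corrected query:
SELECT c.id, p.name, c.sales FROM authors p JOIN novels c ON c.author_id = p.id

Result:
id | name    | sales
---+---------+------
1  | Atwood  | 16791
2  | Tolkien | 60318
3  | Le Guin | 56542
4  | Borges  | 35472
5  | Borges  | 53721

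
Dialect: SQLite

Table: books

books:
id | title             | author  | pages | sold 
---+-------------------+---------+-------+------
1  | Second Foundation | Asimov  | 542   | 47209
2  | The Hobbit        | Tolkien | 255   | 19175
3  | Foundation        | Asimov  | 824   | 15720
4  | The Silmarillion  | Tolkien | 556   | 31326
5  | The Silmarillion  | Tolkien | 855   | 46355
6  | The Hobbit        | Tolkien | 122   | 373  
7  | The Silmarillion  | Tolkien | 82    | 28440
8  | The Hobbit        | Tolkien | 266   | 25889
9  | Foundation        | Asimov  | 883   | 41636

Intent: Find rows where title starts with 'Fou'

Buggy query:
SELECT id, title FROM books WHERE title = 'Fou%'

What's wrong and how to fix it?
Bug: '=' compares the literal string including the % character; pattern matching needs LIKE

Fix: Use LIKE for wildcard pattern matching

Corrected query:
SELECT id, title FROM books WHERE title LIKE 'Fou%'

Result:
id | title     
---+-----------
3  | Foundation
9  | Foundation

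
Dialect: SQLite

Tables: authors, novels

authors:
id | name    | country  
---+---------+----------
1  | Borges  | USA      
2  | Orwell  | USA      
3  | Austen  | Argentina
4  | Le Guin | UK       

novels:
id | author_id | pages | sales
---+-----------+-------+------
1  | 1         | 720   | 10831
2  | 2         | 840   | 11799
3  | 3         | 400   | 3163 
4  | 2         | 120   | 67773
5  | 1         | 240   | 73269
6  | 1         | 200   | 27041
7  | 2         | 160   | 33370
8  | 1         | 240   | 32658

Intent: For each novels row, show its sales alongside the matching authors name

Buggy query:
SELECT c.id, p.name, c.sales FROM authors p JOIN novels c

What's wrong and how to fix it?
Bug: Missing join condition: each novels row is matched to all authors rows instead of just its own

Fix: Specify the join condition linking the foreign key to the parent id

Corrected query:
SELECT c.id, p.name, c.sales FROM authors p JOIN novels c ON c.author_id = p.id

Result:
id | name   | sales
---+--------+------
1  | Borges | 10831
2  | Orwell | 11799
3  | Austen | 3163 
4  | Orwell | 67773
5  | Borges | 73269
6  | Borges | 27041
7  | Orwell | 33370
8  | Borges | 32658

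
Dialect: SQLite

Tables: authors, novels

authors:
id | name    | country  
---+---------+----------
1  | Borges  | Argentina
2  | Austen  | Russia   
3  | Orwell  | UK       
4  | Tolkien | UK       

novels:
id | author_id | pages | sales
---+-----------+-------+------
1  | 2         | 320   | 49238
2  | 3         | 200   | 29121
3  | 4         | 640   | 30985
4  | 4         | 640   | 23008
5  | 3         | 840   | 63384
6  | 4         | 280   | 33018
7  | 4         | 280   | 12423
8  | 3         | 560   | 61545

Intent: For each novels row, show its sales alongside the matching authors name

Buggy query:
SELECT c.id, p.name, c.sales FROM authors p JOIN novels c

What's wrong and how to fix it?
Bug: Missing join condition: each novels row is matched to all authors rows instead of just its own

Fix: Add ON c.author_id = p.id to the JOIN

Corrected query:
SELECT c.id, p.name, c.sales FROM authors p JOIN novels c ON c.author_id = p.id

Result:
id | name    | sales
---+---------+------
1  | Austen  | 49238
2  | Orwell  | 29121
3  | Tolkien | 30985
4  | Tolkien | 23008
5  | Orwell  | 63384
6  | Tolkien | 33018
7  | Tolkien | 12423
8  | Orwell  | 61545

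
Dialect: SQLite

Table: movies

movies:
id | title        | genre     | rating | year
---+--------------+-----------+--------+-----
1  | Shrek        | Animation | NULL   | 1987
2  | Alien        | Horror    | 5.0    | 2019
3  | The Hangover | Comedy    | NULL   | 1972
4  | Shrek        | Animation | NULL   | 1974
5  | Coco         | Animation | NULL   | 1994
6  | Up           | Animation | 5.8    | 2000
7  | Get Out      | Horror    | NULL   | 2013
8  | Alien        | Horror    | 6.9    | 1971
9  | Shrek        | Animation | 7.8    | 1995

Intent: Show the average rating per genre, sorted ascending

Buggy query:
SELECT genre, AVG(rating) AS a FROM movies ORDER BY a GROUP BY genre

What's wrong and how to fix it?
Bug: ORDER BY appears before GROUP BY; SQL clause order requires GROUP BY first

Fix: Reorder: SELECT … FROM … GROUP BY … ORDER BY …

Corrected query:
SELECT genre, AVG(rating) AS a FROM movies GROUP BY genre ORDER BY a

Result:
genre     | a   
----------+-----
Comedy    | NULL
Horror    | 5.95
Animation | 6.8 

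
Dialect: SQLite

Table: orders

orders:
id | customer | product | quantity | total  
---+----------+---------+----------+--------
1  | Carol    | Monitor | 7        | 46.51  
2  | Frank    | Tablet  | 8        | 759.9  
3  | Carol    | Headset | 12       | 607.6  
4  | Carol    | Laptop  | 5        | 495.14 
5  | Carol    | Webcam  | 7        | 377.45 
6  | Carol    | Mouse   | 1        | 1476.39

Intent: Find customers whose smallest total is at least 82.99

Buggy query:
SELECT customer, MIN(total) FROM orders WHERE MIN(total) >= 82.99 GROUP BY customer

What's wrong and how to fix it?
Bug: MIN() in WHERE is a misuse of aggregate

Fix: Replace WHERE with HAVING after the GROUP BY

Corrected query:
SELECT customer, MIN(total) FROM orders GROUP BY customer HAVING MIN(total) >= 82.99

Result:
customer | MIN(total)
---------+-----------
Frank    | 759.9     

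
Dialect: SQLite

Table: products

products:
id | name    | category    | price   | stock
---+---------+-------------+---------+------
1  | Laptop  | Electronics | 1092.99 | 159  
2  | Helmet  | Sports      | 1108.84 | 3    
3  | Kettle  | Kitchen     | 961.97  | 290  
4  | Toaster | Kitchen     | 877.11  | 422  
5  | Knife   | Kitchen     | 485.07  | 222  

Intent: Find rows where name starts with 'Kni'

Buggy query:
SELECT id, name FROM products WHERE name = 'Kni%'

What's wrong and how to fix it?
Bug: Wildcards only work with LIKE; '=' treats '%' as a literal character

Fix: Use LIKE for wildcard pattern matching

Corrected query:
SELECT id, name FROM products WHERE name LIKE 'Kni%'

Result:
id | name 
---+------
5  | Knife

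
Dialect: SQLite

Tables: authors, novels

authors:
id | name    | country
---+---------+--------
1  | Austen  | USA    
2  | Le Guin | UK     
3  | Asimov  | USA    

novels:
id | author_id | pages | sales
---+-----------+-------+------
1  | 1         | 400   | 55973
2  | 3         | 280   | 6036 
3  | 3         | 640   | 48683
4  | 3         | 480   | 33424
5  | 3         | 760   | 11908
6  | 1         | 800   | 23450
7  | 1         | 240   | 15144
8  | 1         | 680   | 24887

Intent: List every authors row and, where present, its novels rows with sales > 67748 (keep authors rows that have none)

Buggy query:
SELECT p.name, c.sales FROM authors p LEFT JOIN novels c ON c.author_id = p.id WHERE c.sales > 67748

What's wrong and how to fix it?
Bug: Filtering c.sales in WHERE discards the NULL rows produced by LEFT JOIN, turning it into an inner join

Fix: Put 'c.sales > 67748' in the JOIN's ON clause instead of WHERE

Corrected query:
SELECT p.name, c.sales FROM authors p LEFT JOIN novels c ON c.author_id = p.id AND c.sales > 67748

Result:
name    | sales
--------+------
Austen  | NULL 
Le Guin | NULL 
Asimov  | NULL 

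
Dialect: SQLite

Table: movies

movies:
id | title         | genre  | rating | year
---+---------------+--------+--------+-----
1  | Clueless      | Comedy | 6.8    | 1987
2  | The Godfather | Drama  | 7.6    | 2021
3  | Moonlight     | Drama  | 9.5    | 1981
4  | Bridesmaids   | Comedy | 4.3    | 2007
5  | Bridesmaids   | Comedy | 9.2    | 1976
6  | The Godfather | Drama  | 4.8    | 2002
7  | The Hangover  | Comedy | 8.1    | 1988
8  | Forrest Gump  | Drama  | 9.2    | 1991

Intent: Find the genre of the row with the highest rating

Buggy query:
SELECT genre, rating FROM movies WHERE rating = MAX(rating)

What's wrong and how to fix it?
Bug: MAX(rating) is an aggregate and cannot be used directly in WHERE

Fix: Wrap MAX in a scalar subquery so WHERE compares against a single value

Corrected query:
SELECT genre, rating FROM movies WHERE rating = (SELECT MAX(rating) FROM movies)

Result:
genre | rating
------+-------
Drama | 9.5   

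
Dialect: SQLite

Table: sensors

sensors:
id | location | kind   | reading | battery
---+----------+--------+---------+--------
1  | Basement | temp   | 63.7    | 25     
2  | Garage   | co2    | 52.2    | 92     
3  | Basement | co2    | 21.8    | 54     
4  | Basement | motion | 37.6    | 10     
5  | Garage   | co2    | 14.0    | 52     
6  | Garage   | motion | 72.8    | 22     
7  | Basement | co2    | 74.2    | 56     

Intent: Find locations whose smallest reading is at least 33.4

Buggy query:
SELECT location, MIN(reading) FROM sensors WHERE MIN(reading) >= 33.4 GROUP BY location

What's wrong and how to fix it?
Bug: Aggregates like MIN are computed per group after WHERE runs

Fix: Use HAVING for the per-group MIN condition

Corrected query:
SELECT location, MIN(reading) FROM sensors GROUP BY location HAVING MIN(reading) >= 33.4

Result:
(no rows)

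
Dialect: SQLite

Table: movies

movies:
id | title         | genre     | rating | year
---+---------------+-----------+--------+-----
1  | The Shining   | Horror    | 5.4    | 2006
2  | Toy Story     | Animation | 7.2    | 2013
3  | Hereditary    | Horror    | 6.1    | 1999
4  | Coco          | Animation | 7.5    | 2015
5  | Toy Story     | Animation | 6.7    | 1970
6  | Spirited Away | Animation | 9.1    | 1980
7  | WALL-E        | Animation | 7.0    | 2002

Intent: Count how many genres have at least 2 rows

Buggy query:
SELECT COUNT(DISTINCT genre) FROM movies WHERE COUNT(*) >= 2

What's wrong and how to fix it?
Bug: COUNT(*) cannot appear in WHERE; the per-group count doesn't exist yet

Fix: Group first with HAVING COUNT(*) >= 2, then COUNT the resulting groups

Corrected query:
SELECT COUNT(*) FROM (SELECT genre FROM movies GROUP BY genre HAVING COUNT(*) >= 2)

Result:
COUNT(*)
--------
2       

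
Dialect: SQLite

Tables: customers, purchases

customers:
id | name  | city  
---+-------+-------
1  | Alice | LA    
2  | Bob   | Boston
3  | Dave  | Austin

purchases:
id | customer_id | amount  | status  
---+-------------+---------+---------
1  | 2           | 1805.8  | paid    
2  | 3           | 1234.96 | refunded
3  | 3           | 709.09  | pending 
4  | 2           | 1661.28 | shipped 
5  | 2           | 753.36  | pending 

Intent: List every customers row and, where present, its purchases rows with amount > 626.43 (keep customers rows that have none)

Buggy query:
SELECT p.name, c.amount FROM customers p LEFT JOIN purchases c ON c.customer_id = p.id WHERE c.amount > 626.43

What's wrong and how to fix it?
Bug: A WHERE condition on the right-hand table after LEFT JOIN drops unmatched parents

Fix: Move the right-table condition into the ON clause so unmatched parents are kept

Corrected query:
SELECT p.name, c.amount FROM customers p LEFT JOIN purchases c ON c.customer_id = p.id AND c.amount > 626.43

Result:
name  | amount 
------+--------
Alice | NULL   
Bob   | 753.36 
Bob   | 1661.28
Bob   | 1805.8 
Dave  | 709.09 
Dave  | 1234.96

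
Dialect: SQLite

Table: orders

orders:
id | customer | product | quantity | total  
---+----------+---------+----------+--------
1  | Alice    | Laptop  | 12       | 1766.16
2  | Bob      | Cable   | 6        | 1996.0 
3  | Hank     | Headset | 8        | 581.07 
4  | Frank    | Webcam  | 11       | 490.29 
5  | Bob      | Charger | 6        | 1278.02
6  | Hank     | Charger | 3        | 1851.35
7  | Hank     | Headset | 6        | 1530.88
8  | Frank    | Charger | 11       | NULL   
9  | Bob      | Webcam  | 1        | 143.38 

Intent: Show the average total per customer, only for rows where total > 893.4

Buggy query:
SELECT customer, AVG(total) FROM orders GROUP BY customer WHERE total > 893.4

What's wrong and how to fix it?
Bug: Row-level WHERE must come before GROUP BY in the clause order

Fix: Move the WHERE clause before GROUP BY

Corrected query:
SELECT customer, AVG(total) FROM orders WHERE total > 893.4 GROUP BY customer

Result:
customer | AVG(total)
---------+-----------
Alice    | 1766.16   
Bob      | 1637.01   
Hank     | 1691.115  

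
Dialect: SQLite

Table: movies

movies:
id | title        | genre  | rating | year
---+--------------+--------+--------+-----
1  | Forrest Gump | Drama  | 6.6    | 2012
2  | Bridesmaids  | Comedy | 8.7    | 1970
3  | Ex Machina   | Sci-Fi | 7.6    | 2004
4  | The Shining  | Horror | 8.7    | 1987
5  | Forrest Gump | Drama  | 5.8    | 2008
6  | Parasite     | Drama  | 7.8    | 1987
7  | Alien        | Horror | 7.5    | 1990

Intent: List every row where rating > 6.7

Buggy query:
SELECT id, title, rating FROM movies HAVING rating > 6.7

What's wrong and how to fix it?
Bug: HAVING filters the output of aggregation, but this query has no GROUP BY and no aggregate functions, so SQLite rejects it (HAVING clause on a non-aggregate query); the condition here is per row

Fix: Replace HAVING with WHERE since the condition applies to individual rows

Corrected query:
SELECT id, title, rating FROM movies WHERE rating > 6.7

Result:
id | title       | rating
---+-------------+-------
2  | Bridesmaids | 8.7   
3  | Ex Machina  | 7.6   
4  | The Shining | 8.7   
6  | Parasite    | 7.8   
7  | Alien       | 7.5   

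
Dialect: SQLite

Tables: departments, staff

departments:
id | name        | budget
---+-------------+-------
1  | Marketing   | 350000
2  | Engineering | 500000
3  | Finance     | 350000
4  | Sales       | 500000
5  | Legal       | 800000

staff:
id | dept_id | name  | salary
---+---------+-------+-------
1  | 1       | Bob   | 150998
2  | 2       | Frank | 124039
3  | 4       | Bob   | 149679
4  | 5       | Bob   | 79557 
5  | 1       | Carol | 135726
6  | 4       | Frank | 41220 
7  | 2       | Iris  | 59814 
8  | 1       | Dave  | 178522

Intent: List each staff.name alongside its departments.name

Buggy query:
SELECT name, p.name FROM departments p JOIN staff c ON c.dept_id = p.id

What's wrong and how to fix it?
Bug: 'name' exists in both joined tables, so the database can't tell which one is meant

Fix: Prefix ambiguous columns with the table alias

Corrected query:
SELECT c.name, p.name FROM departments p JOIN staff c ON c.dept_id = p.id

Result:
name  | name       
------+------------
Bob   | Marketing  
Frank | Engineering
Bob   | Sales      
Bob   | Legal      
Carol | Marketing  
Frank | Sales      
Iris  | Engineering
Dave  | Marketing  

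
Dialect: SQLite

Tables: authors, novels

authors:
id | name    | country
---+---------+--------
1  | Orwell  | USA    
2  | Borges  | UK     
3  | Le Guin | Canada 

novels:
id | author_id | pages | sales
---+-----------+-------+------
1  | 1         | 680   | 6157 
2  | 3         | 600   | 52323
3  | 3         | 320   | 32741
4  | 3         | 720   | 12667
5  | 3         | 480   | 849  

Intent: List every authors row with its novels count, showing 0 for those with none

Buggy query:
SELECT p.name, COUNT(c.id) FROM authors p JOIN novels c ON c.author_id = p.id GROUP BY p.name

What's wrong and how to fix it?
Bug: INNER JOIN drops authors rows that have no matching novels rows

Fix: Use LEFT JOIN so parents without children still appear (COUNT(c.id) gives 0)

Corrected query:
SELECT p.name, COUNT(c.id) FROM authors p LEFT JOIN novels c ON c.author_id = p.id GROUP BY p.name

Result:
name    | COUNT(c.id)
--------+------------
Borges  | 0          
Le Guin | 4          
Orwell  | 1          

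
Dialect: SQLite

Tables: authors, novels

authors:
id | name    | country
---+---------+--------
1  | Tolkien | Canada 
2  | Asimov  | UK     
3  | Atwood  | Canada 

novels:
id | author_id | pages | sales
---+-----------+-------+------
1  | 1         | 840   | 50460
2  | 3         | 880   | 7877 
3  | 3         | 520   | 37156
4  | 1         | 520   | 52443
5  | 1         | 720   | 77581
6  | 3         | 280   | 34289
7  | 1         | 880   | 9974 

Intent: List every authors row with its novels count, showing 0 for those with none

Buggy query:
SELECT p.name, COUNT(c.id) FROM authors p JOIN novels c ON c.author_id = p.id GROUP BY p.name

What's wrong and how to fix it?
Bug: An inner join excludes parents with zero children

Fix: Use LEFT JOIN so parents without children still appear (COUNT(c.id) gives 0)

Corrected query:
SELECT p.name, COUNT(c.id) FROM authors p LEFT JOIN novels c ON c.author_id = p.id GROUP BY p.name

Result:
name    | COUNT(c.id)
--------+------------
Asimov  | 0          
Atwood  | 3          
Tolkien | 4          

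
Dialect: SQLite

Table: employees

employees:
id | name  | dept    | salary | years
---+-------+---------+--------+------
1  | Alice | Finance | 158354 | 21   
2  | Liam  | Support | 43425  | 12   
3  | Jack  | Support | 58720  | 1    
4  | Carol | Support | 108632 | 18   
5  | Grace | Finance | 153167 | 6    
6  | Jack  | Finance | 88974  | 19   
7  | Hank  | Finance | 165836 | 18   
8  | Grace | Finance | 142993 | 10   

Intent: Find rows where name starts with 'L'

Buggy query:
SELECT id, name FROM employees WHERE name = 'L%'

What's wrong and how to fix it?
Bug: '=' compares the literal string including the % character; pattern matching needs LIKE

Fix: Use LIKE for wildcard pattern matching

Corrected query:
SELECT id, name FROM employees WHERE name LIKE 'L%'

Result:
id | name
---+-----
2  | Liam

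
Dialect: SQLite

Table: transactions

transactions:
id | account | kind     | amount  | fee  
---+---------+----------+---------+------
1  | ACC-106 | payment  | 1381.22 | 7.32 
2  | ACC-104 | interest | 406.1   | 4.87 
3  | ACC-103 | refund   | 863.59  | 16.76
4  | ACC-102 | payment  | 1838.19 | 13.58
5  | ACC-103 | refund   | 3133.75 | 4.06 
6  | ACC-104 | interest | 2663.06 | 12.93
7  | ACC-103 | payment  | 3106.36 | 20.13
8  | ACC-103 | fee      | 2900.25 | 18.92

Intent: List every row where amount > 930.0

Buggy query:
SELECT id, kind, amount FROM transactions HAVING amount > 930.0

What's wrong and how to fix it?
Bug: HAVING filters the output of aggregation, but this query has no GROUP BY and no aggregate functions, so SQLite rejects it (HAVING clause on a non-aggregate query); the condition here is per row

Fix: Replace HAVING with WHERE since the condition applies to individual rows

Corrected query:
SELECT id, kind, amount FROM transactions WHERE amount > 930.0

Result:
id | kind     | amount 
---+----------+--------
1  | payment  | 1381.22
4  | payment  | 1838.19
5  | refund   | 3133.75
6  | interest | 2663.06
7  | payment  | 3106.36
8  | fee      | 2900.25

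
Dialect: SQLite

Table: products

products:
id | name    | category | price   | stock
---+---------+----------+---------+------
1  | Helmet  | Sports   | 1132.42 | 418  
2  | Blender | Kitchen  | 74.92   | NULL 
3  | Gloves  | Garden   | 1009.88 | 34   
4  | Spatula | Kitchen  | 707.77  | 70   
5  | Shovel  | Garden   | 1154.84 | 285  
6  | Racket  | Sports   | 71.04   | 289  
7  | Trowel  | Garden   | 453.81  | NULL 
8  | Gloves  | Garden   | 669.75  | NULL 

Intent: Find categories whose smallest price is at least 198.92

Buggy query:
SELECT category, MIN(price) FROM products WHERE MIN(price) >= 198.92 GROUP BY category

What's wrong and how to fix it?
Bug: Aggregates like MIN are computed per group after WHERE runs

Fix: Use HAVING for the per-group MIN condition

Corrected query:
SELECT category, MIN(price) FROM products GROUP BY category HAVING MIN(price) >= 198.92

Result:
category | MIN(price)
---------+-----------
Garden   | 453.81    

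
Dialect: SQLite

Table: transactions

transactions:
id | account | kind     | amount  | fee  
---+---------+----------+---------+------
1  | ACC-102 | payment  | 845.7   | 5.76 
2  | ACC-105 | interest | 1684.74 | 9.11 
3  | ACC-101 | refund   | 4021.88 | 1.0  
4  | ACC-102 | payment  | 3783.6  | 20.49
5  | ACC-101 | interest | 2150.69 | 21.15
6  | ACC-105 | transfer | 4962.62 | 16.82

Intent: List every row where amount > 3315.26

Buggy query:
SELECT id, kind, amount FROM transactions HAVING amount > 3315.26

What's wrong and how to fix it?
Bug: HAVING filters the output of aggregation, but this query has no GROUP BY and no aggregate functions, so SQLite rejects it (HAVING clause on a non-aggregate query); the condition here is per row

Fix: Use WHERE for row-level filtering

Corrected query:
SELECT id, kind, amount FROM transactions WHERE amount > 3315.26

Result:
id | kind     | amount 
---+----------+--------
3  | refund   | 4021.88
4  | payment  | 3783.6 
6  | transfer | 4962.62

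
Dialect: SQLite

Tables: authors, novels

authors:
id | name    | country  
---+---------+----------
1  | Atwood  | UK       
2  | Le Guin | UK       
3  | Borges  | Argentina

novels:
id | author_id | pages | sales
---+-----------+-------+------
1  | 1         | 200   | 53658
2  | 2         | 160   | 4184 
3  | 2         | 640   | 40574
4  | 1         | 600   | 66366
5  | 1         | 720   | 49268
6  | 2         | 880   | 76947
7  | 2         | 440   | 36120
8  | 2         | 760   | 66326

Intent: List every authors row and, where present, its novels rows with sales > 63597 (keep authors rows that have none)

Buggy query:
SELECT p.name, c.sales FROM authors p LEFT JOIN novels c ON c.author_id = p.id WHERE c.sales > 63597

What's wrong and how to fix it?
Bug: Filtering c.sales in WHERE discards the NULL rows produced by LEFT JOIN, turning it into an inner join

Fix: Put 'c.sales > 63597' in the JOIN's ON clause instead of WHERE

Corrected query:
SELECT p.name, c.sales FROM authors p LEFT JOIN novels c ON c.author_id = p.id AND c.sales > 63597

Result:
name    | sales
--------+------
Atwood  | 66366
Le Guin | 66326
Le Guin | 76947
Borges  | NULL 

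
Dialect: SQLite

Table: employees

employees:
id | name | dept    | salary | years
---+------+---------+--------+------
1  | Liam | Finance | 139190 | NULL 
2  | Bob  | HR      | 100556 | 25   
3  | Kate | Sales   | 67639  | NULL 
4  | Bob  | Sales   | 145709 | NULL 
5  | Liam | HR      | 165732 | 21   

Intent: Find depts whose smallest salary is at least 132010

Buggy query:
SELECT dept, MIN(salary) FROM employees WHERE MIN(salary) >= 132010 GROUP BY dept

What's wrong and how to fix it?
Bug: Aggregates like MIN are computed per group after WHERE runs

Fix: Replace WHERE with HAVING after the GROUP BY

Corrected query:
SELECT dept, MIN(salary) FROM employees GROUP BY dept HAVING MIN(salary) >= 132010

Result:
dept    | MIN(salary)
--------+------------
Finance | 139190     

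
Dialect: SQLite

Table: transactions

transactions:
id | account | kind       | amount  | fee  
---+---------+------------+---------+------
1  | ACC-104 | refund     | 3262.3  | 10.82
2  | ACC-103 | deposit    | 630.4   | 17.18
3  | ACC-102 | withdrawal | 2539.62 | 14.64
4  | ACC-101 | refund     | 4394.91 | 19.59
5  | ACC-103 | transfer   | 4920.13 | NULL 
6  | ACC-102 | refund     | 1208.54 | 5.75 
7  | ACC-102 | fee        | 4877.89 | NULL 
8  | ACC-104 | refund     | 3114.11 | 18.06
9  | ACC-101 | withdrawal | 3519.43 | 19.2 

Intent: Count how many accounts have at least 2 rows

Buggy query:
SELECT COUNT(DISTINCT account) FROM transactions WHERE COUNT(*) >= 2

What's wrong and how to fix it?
Bug: WHERE filters individual rows, not groups, so a group-level COUNT is invalid there

Fix: Group first with HAVING COUNT(*) >= 2, then COUNT the resulting groups

Corrected query:
SELECT COUNT(*) FROM (SELECT account FROM transactions GROUP BY account HAVING COUNT(*) >= 2)

Result:
COUNT(*)
--------
4       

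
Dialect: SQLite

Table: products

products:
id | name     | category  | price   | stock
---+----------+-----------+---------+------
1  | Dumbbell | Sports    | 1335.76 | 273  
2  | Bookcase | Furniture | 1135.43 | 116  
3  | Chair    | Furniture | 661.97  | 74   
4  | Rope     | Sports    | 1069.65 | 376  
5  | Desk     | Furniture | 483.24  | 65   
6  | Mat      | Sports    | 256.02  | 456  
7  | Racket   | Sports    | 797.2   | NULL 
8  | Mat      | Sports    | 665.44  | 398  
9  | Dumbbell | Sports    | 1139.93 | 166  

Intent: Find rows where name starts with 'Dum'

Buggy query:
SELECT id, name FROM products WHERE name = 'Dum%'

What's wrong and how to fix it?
Bug: Wildcards only work with LIKE; '=' treats '%' as a literal character

Fix: Use LIKE for wildcard pattern matching

Corrected query:
SELECT id, name FROM products WHERE name LIKE 'Dum%'

Result:
id | name    
---+---------
1  | Dumbbell
9  | Dumbbell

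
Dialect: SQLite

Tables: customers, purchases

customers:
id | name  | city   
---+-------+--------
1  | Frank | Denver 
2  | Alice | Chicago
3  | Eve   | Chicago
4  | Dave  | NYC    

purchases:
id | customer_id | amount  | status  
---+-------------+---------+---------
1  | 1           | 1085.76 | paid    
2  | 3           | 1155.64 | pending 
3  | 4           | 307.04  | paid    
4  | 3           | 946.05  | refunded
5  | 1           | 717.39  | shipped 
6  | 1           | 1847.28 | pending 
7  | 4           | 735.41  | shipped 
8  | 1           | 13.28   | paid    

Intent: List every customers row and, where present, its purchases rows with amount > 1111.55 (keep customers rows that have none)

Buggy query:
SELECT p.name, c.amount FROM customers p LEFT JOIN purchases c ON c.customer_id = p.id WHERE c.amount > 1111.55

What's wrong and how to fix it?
Bug: A WHERE condition on the right-hand table after LEFT JOIN drops unmatched parents

Fix: Move the right-table condition into the ON clause so unmatched parents are kept

Corrected query:
SELECT p.name, c.amount FROM customers p LEFT JOIN purchases c ON c.customer_id = p.id AND c.amount > 1111.55

Result:
name  | amount 
------+--------
Frank | 1847.28
Alice | NULL   
Eve   | 1155.64
Dave  | NULL   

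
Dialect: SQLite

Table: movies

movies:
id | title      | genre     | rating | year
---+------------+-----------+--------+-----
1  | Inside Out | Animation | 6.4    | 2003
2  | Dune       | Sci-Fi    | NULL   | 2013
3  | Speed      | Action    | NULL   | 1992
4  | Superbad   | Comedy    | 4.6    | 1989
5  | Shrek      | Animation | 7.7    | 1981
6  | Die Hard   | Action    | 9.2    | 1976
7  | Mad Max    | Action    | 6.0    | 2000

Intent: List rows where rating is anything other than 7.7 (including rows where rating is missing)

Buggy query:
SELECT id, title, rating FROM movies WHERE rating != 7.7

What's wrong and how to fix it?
Bug: 'rating != 7.7' is unknown when rating is NULL, so NULL rows are silently excluded

Fix: Handle NULL separately with IS NULL alongside the inequality

Corrected query:
SELECT id, title, rating FROM movies WHERE rating != 7.7 OR rating IS NULL

Result:
id | title      | rating
---+------------+-------
1  | Inside Out | 6.4   
2  | Dune       | NULL  
3  | Speed      | NULL  
4  | Superbad   | 4.6   
6  | Die Hard   | 9.2   
7  | Mad Max    | 6     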